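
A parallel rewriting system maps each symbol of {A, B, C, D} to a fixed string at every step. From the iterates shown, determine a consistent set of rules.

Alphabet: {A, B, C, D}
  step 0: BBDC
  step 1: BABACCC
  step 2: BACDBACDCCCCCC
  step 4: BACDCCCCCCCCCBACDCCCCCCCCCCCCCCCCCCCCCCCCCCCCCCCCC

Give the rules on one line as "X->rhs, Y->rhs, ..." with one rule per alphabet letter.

  step 1 ⇒ step 2: BABACCC ⇒ BA·CD·BA·CD·CC·CC·CC
    A ↦ CD
    B ↦ BA
    C ↦ CC
  step 0 ⇒ step 1: BBDC ⇒ BA·BA·C·CC
    D ↦ C

A->CD, B->BA, C->CC, D->C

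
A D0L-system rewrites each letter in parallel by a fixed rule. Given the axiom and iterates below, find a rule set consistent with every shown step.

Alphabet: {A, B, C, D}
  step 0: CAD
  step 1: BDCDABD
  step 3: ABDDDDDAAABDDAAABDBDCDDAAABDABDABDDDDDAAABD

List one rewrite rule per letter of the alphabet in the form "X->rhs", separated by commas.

  step 0 ⇒ step 1: CAD ⇒ BDC·D·ABD
    A ↦ D
    C ↦ BDC
    D ↦ ABD
    B ↦ DAA  (constrained at step 1)

A->D, B->DAA, C->BDC, D->ABD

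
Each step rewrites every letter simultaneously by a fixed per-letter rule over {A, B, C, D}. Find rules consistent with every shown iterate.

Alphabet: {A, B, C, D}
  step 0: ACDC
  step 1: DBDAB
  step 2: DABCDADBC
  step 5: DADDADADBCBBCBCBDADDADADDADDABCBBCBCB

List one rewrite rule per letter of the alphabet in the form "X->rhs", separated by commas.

  step 1 ⇒ step 2: DBDAB ⇒ DA·BC·DA·D·BC
    A ↦ D
    B ↦ BC
    D ↦ DA
  step 0 ⇒ step 1: ACDC ⇒ D·B·DA·B
    C ↦ B

A->D, B->BC, C->B, D->DA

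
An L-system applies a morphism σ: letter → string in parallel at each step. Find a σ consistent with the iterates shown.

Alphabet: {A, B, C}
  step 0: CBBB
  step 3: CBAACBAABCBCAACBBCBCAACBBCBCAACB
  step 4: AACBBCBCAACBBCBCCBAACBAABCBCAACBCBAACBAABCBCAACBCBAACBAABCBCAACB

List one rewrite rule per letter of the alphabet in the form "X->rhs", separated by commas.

A->BC, B->CB, C->AA

  step 3 ⇒ step 4: CBAACBAABCBCAACBBCBCAACBBCBCAACB ⇒ AA·CB·BC·BC·AA·CB·BC·BC·CB·AA·CB·AA·BC·BC·AA·CB·CB·AA·CB·AA·BC·BC·AA·CB·CB·AA·CB·AA·BC·BC·AA·CB
    A ↦ BC
    B ↦ CB
    C ↦ AA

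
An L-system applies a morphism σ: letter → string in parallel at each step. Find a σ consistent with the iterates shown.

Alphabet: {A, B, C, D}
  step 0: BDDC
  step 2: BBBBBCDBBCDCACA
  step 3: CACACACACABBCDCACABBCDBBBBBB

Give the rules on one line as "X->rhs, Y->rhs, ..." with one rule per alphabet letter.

A->B, B->CA, C->BB, D->CD

  step 2 ⇒ step 3: BBBBBCDBBCDCACA ⇒ CA·CA·CA·CA·CA·BB·CD·CA·CA·BB·CD·BB·B·BB·B
    A ↦ B
    B ↦ CA
    C ↦ BB
    D ↦ CD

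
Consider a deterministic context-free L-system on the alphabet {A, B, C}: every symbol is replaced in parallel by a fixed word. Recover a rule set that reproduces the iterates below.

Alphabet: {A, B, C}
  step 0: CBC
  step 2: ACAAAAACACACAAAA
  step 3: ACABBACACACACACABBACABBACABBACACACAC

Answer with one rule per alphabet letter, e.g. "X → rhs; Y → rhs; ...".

  step 2 ⇒ step 3: ACAAAAACACACAAAA ⇒ AC·ABB·AC·AC·AC·AC·AC·ABB·AC·ABB·AC·ABB·AC·AC·AC·AC
    A ↦ AC
    C ↦ ABB
    B ↦ AA  (constrained at step 0)

A->AC, B->AA, C->ABB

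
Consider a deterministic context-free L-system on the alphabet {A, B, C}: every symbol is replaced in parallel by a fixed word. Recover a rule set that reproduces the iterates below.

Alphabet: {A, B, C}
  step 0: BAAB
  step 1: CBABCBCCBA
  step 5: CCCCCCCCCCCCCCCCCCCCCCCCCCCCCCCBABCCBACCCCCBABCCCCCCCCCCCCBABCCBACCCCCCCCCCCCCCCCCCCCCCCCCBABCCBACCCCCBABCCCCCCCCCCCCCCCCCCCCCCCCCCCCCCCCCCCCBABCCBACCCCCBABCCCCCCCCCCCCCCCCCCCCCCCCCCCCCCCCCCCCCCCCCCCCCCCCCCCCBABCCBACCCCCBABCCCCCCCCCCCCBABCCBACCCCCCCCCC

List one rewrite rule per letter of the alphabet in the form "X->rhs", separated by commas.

A->BC, B->CBA, C->CC

  step 0 ⇒ step 1: BAAB ⇒ CBA·BC·BC·CBA
    A ↦ BC
    B ↦ CBA
    C ↦ CC  (constrained at step 1)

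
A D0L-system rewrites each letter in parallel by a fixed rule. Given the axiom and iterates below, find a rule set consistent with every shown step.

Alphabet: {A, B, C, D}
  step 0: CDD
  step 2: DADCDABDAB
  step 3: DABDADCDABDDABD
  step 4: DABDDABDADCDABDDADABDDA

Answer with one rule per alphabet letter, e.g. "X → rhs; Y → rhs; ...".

  step 3 ⇒ step 4: DABDADCDABDDABD ⇒ DA·B·D·DA·B·DA·DC·DA·B·D·DA·DA·B·D·DA
    A ↦ B
    B ↦ D
    C ↦ DC
    D ↦ DA

A->B, B->D, C->DC, D->DA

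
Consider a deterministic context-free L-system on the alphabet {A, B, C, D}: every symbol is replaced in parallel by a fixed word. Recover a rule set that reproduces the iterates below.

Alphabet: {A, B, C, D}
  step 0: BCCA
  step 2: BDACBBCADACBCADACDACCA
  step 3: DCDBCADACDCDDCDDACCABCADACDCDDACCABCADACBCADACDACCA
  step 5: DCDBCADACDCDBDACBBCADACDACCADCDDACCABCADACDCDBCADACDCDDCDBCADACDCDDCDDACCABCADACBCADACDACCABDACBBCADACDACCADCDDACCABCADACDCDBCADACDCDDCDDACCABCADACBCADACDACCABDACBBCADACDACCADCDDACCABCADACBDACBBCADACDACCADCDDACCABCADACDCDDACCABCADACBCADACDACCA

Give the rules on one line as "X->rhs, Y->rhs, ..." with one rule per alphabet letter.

A->CA, B->DCD, C->DAC, D->B

  step 2 ⇒ step 3: BDACBBCADACBCADACDACCA ⇒ DCD·B·CA·DAC·DCD·DCD·DAC·CA·B·CA·DAC·DCD·DAC·CA·B·CA·DAC·B·CA·DAC·DAC·CA
    A ↦ CA
    B ↦ DCD
    C ↦ DAC
    D ↦ B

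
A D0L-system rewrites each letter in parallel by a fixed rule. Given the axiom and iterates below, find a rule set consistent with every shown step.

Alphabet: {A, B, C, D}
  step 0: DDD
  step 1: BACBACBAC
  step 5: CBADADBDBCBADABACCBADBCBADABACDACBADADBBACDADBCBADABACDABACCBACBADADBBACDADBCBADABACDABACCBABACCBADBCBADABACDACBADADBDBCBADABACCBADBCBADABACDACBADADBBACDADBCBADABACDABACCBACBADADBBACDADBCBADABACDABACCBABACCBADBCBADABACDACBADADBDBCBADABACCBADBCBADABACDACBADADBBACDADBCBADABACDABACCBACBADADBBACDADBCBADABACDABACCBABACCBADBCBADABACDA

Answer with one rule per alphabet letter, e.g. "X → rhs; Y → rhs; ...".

A->DA, B->CBA, C->DB, D->BAC

  step 0 ⇒ step 1: DDD ⇒ BAC·BAC·BAC
    D ↦ BAC
    A ↦ DA  (constrained at step 1)
    B ↦ CBA  (constrained at step 1)
    C ↦ DB  (constrained at step 1)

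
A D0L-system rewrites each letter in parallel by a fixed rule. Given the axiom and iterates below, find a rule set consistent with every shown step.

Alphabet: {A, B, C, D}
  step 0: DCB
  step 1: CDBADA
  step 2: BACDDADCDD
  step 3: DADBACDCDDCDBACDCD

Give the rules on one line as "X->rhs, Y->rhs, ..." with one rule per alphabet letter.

  step 2 ⇒ step 3: BACDDADCDD ⇒ DA·D·BA·CD·CD·D·CD·BA·CD·CD
    A ↦ D
    B ↦ DA
    C ↦ BA
    D ↦ CD

A->D, B->DA, C->BA, D->CD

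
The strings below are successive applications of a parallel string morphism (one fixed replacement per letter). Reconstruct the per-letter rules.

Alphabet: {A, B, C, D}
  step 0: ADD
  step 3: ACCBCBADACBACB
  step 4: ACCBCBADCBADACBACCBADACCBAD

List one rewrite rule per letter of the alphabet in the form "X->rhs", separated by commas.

A->AC, B->AD, C->CB, D->B

  step 3 ⇒ step 4: ACCBCBADACBACB ⇒ AC·CB·CB·AD·CB·AD·AC·B·AC·CB·AD·AC·CB·AD
    A ↦ AC
    B ↦ AD
    C ↦ CB
    D ↦ B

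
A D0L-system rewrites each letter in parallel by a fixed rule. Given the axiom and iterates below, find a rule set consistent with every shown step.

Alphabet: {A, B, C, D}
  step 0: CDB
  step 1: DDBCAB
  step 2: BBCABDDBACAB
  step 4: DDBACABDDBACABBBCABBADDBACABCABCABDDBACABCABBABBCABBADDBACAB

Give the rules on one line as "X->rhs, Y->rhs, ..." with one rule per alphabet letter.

  step 1 ⇒ step 2: DDBCAB ⇒ B·B·CAB·DD·BA·CAB
    A ↦ BA
    B ↦ CAB
    C ↦ DD
    D ↦ B

A->BA, B->CAB, C->DD, D->B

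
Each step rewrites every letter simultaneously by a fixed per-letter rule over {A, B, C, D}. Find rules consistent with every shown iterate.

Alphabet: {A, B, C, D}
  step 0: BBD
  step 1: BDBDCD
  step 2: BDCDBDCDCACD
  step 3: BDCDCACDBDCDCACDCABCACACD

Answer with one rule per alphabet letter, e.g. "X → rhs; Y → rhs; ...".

  step 2 ⇒ step 3: BDCDBDCDCACD ⇒ BD·CD·CA·CD·BD·CD·CA·CD·CA·BCA·CA·CD
    A ↦ BCA
    B ↦ BD
    C ↦ CA
    D ↦ CD

A->BCA, B->BD, C->CA, D->CD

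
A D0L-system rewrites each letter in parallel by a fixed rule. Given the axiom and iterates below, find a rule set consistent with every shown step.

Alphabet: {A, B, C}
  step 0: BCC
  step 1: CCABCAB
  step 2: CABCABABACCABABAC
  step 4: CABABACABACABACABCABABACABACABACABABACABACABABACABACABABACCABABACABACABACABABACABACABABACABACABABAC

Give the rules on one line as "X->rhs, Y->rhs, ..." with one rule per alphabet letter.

  step 1 ⇒ step 2: CCABCAB ⇒ CAB·CAB·ABA·C·CAB·ABA·C
    A ↦ ABA
    B ↦ C
    C ↦ CAB

A->ABA, B->C, C->CAB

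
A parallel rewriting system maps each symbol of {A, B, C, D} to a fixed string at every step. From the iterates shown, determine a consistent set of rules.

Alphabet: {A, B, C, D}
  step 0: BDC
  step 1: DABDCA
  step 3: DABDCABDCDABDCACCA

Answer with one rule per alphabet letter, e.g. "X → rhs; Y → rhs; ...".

A->C, B->DA, C->CA, D->BD

  step 0 ⇒ step 1: BDC ⇒ DA·BD·CA
    B ↦ DA
    C ↦ CA
    D ↦ BD
    A ↦ C  (constrained at step 1)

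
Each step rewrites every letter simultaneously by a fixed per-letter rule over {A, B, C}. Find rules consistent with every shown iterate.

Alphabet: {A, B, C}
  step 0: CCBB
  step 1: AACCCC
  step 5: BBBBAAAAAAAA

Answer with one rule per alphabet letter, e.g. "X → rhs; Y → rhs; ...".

A->B, B->CC, C->A

  step 0 ⇒ step 1: CCBB ⇒ A·A·CC·CC
    B ↦ CC
    C ↦ A
    A ↦ B  (constrained at step 1)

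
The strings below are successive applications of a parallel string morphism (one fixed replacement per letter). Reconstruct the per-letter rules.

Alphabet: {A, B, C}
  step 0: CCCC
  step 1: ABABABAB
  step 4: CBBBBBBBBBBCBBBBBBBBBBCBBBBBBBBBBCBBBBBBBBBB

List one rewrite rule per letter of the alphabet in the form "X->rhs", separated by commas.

A->C, B->BB, C->AB

  step 0 ⇒ step 1: CCCC ⇒ AB·AB·AB·AB
    C ↦ AB
    A ↦ C  (constrained at step 1)
    B ↦ BB  (constrained at step 1)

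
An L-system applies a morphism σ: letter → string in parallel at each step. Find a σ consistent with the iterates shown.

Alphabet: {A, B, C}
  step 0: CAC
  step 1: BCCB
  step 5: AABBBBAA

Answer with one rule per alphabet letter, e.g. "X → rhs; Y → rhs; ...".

  step 0 ⇒ step 1: CAC ⇒ B·CC·B
    A ↦ CC
    C ↦ B
    B ↦ A  (constrained at step 1)

A->CC, B->A, C->B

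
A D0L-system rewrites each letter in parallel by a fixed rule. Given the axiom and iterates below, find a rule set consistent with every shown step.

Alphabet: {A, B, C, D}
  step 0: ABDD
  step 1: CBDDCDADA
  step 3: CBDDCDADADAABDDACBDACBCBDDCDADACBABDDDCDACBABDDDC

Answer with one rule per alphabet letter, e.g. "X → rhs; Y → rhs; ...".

A->CB, B->DDC, C->ABD, D->DA

  step 0 ⇒ step 1: ABDD ⇒ CB·DDC·DA·DA
    A ↦ CB
    B ↦ DDC
    D ↦ DA
    C ↦ ABD  (constrained at step 1)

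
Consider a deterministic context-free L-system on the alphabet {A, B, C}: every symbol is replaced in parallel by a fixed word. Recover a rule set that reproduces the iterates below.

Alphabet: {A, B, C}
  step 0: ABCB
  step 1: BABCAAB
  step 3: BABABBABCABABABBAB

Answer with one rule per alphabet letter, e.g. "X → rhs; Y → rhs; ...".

  step 0 ⇒ step 1: ABCB ⇒ B·AB·CA·AB
    A ↦ B
    B ↦ AB
    C ↦ CA

A->B, B->AB, C->CA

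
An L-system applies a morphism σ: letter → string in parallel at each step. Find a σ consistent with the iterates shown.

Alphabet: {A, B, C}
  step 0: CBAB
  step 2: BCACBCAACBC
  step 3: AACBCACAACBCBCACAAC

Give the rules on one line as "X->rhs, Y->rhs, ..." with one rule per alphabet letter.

  step 2 ⇒ step 3: BCACBCAACBC ⇒ A·AC·BC·AC·A·AC·BC·BC·AC·A·AC
    A ↦ BC
    B ↦ A
    C ↦ AC

A->BC, B->A, C->AC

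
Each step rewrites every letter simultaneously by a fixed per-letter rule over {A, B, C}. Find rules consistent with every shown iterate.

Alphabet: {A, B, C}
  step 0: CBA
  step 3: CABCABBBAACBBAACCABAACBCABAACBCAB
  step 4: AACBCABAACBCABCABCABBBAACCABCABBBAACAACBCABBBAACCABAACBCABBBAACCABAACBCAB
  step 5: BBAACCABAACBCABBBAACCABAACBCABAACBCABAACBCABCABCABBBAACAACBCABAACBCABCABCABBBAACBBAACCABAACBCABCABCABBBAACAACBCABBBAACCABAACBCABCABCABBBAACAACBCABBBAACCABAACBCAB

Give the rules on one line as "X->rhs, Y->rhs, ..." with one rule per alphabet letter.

  step 4 ⇒ step 5: AACBCABAACBCABCABCABBBAACCABCABBBAACAACBCABBBAACCABAACBCABBBAACCABAACBCAB ⇒ B·B·AAC·CAB·AAC·B·CAB·B·B·AAC·CAB·AAC·B·CAB·AAC·B·CAB·AAC·B·CAB·CAB·CAB·B·B·AAC·AAC·B·CAB·AAC·B·CAB·CAB·CAB·B·B·AAC·B·B·AAC·CAB·AAC·B·CAB·CAB·CAB·B·B·AAC·AAC·B·CAB·B·B·AAC·CAB·AAC·B·CAB·CAB·CAB·B·B·AAC·AAC·B·CAB·B·B·AAC·CAB·AAC·B·CAB
    A ↦ B
    B ↦ CAB
    C ↦ AAC

A->B, B->CAB, C->AAC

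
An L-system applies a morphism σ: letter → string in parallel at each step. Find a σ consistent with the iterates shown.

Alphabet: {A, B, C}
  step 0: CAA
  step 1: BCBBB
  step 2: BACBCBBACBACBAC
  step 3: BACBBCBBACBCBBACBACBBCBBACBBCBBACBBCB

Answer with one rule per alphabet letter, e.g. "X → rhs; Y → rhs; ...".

  step 2 ⇒ step 3: BACBCBBACBACBAC ⇒ BAC·B·BCB·BAC·BCB·BAC·BAC·B·BCB·BAC·B·BCB·BAC·B·BCB
    A ↦ B
    B ↦ BAC
    C ↦ BCB

A->B, B->BAC, C->BCB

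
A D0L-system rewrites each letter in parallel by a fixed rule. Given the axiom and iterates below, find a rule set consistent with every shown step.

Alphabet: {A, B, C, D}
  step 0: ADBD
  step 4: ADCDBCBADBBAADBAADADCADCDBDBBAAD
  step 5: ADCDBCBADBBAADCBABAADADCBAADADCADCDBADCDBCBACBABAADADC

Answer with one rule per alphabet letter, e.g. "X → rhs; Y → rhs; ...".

A->AD, B->BA, C->DB, D->C

  step 4 ⇒ step 5: ADCDBCBADBBAADBAADADCADCDBDBBAAD ⇒ AD·C·DB·C·BA·DB·BA·AD·C·BA·BA·AD·AD·C·BA·AD·AD·C·AD·C·DB·AD·C·DB·C·BA·C·BA·BA·AD·AD·C
    A ↦ AD
    B ↦ BA
    C ↦ DB
    D ↦ C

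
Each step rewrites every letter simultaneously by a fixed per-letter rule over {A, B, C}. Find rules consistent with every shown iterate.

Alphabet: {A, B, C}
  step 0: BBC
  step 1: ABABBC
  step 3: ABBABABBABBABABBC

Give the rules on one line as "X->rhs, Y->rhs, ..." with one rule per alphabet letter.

  step 0 ⇒ step 1: BBC ⇒ AB·AB·BC
    B ↦ AB
    C ↦ BC
    A ↦ B  (constrained at step 1)

A->B, B->AB, C->BC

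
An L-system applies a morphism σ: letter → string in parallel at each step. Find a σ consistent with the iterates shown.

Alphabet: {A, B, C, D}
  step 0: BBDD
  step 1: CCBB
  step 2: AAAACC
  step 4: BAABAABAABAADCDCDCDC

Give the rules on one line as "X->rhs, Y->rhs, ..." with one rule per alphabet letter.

A->DC, B->C, C->AA, D->B

  step 1 ⇒ step 2: CCBB ⇒ AA·AA·C·C
    B ↦ C
    C ↦ AA
    A ↦ DC  (constrained at step 2)
  step 0 ⇒ step 1: BBDD ⇒ C·C·B·B
    D ↦ B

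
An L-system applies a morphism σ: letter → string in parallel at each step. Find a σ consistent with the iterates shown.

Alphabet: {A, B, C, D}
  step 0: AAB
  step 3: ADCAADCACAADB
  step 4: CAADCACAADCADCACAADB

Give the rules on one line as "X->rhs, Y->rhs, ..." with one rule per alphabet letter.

  step 3 ⇒ step 4: ADCAADCACAADB ⇒ CA·A·D·CA·CA·A·D·CA·D·CA·CA·A·DB
    A ↦ CA
    B ↦ DB
    C ↦ D
    D ↦ A

A->CA, B->DB, C->D, D->A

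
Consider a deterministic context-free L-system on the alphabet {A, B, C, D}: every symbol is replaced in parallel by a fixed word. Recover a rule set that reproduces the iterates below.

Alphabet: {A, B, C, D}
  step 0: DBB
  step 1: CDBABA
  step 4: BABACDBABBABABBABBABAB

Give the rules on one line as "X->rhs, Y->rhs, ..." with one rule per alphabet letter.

A->B, B->BA, C->A, D->CD

  step 0 ⇒ step 1: DBB ⇒ CD·BA·BA
    B ↦ BA
    D ↦ CD
    A ↦ B  (constrained at step 1)
    C ↦ A  (constrained at step 1)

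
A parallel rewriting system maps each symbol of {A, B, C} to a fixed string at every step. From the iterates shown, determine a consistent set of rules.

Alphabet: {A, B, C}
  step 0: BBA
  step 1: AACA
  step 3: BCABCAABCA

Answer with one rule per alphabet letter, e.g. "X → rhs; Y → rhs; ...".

A->CA, B->A, C->B

  step 0 ⇒ step 1: BBA ⇒ A·A·CA
    A ↦ CA
    B ↦ A
    C ↦ B  (constrained at step 1)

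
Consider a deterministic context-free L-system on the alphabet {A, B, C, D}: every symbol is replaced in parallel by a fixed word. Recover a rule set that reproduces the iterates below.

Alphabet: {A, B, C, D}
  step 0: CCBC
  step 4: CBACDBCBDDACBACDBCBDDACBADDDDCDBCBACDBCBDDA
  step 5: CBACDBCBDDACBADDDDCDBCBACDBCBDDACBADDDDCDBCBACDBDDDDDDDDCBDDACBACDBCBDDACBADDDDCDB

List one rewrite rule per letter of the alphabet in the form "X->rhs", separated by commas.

A->CDB, B->A, C->CB, D->DD

  step 4 ⇒ step 5: CBACDBCBDDACBACDBCBDDACBADDDDCDBCBACDBCBDDA ⇒ CB·A·CDB·CB·DD·A·CB·A·DD·DD·CDB·CB·A·CDB·CB·DD·A·CB·A·DD·DD·CDB·CB·A·CDB·DD·DD·DD·DD·CB·DD·A·CB·A·CDB·CB·DD·A·CB·A·DD·DD·CDB
    A ↦ CDB
    B ↦ A
    C ↦ CB
    D ↦ DD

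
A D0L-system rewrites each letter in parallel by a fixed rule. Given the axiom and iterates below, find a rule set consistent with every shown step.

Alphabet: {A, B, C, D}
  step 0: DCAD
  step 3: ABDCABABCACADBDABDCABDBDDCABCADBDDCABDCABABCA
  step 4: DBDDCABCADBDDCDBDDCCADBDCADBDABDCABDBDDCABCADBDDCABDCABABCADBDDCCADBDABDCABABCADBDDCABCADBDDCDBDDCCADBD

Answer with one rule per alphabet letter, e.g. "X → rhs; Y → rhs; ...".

  step 3 ⇒ step 4: ABDCABABCACADBDABDCABDBDDCABCADBDDCABDCABABCA ⇒ DBD·DC·AB·CA·DBD·DC·DBD·DC·CA·DBD·CA·DBD·AB·DC·AB·DBD·DC·AB·CA·DBD·DC·AB·DC·AB·AB·CA·DBD·DC·CA·DBD·AB·DC·AB·AB·CA·DBD·DC·AB·CA·DBD·DC·DBD·DC·CA·DBD
    A ↦ DBD
    B ↦ DC
    C ↦ CA
    D ↦ AB

A->DBD, B->DC, C->CA, D->AB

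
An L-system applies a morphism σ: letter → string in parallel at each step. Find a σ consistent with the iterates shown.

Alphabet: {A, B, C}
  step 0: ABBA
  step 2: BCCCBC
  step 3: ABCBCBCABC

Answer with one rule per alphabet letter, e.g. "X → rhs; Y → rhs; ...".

A->C, B->A, C->BC

  step 2 ⇒ step 3: BCCCBC ⇒ A·BC·BC·BC·A·BC
    B ↦ A
    C ↦ BC
    A ↦ C  (constrained at step 0)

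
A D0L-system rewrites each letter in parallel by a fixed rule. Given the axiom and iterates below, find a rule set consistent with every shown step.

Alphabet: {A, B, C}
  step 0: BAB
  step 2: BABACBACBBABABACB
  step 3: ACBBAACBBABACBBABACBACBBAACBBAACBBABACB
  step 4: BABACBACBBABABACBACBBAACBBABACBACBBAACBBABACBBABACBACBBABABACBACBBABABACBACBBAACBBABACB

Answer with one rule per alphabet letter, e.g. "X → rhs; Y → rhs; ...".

A->BA, B->ACB, C->B

  step 3 ⇒ step 4: ACBBAACBBABACBBABACBACBBAACBBAACBBABACB ⇒ BA·B·ACB·ACB·BA·BA·B·ACB·ACB·BA·ACB·BA·B·ACB·ACB·BA·ACB·BA·B·ACB·BA·B·ACB·ACB·BA·BA·B·ACB·ACB·BA·BA·B·ACB·ACB·BA·ACB·BA·B·ACB
    A ↦ BA
    B ↦ ACB
    C ↦ B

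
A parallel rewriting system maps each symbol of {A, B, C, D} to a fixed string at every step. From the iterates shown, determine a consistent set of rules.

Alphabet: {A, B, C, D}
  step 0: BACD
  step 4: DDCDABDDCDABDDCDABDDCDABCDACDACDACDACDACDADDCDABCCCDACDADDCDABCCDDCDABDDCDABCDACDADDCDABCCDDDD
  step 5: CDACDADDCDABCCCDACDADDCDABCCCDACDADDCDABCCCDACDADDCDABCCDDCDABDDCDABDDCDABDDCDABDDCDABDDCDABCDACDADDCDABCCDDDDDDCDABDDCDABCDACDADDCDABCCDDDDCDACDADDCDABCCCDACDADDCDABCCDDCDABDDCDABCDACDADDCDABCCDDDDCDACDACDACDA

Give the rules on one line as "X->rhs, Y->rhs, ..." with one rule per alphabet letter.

A->B, B->CC, C->DD, D->CDA

  step 4 ⇒ step 5: DDCDABDDCDABDDCDABDDCDABCDACDACDACDACDACDADDCDABCCCDACDADDCDABCCDDCDABDDCDABCDACDADDCDABCCDDDD ⇒ CDA·CDA·DD·CDA·B·CC·CDA·CDA·DD·CDA·B·CC·CDA·CDA·DD·CDA·B·CC·CDA·CDA·DD·CDA·B·CC·DD·CDA·B·DD·CDA·B·DD·CDA·B·DD·CDA·B·DD·CDA·B·DD·CDA·B·CDA·CDA·DD·CDA·B·CC·DD·DD·DD·CDA·B·DD·CDA·B·CDA·CDA·DD·CDA·B·CC·DD·DD·CDA·CDA·DD·CDA·B·CC·CDA·CDA·DD·CDA·B·CC·DD·CDA·B·DD·CDA·B·CDA·CDA·DD·CDA·B·CC·DD·DD·CDA·CDA·CDA·CDA
    A ↦ B
    B ↦ CC
    C ↦ DD
    D ↦ CDA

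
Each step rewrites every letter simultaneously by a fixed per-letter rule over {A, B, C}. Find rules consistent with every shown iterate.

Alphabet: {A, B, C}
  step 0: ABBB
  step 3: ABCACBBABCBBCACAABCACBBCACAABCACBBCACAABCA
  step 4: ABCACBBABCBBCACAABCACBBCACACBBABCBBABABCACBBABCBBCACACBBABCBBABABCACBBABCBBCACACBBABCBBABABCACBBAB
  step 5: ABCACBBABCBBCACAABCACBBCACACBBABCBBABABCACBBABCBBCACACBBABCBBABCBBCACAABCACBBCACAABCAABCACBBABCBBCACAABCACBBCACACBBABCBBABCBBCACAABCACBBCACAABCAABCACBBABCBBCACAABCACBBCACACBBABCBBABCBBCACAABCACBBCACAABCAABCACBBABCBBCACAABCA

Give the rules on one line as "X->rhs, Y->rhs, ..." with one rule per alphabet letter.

A->AB, B->CA, C->CBB

  step 4 ⇒ step 5: ABCACBBABCBBCACAABCACBBCACACBBABCBBABABCACBBABCBBCACACBBABCBBABABCACBBABCBBCACACBBABCBBABABCACBBAB ⇒ AB·CA·CBB·AB·CBB·CA·CA·AB·CA·CBB·CA·CA·CBB·AB·CBB·AB·AB·CA·CBB·AB·CBB·CA·CA·CBB·AB·CBB·AB·CBB·CA·CA·AB·CA·CBB·CA·CA·AB·CA·AB·CA·CBB·AB·CBB·CA·CA·AB·CA·CBB·CA·CA·CBB·AB·CBB·AB·CBB·CA·CA·AB·CA·CBB·CA·CA·AB·CA·AB·CA·CBB·AB·CBB·CA·CA·AB·CA·CBB·CA·CA·CBB·AB·CBB·AB·CBB·CA·CA·AB·CA·CBB·CA·CA·AB·CA·AB·CA·CBB·AB·CBB·CA·CA·AB·CA
    A ↦ AB
    B ↦ CA
    C ↦ CBB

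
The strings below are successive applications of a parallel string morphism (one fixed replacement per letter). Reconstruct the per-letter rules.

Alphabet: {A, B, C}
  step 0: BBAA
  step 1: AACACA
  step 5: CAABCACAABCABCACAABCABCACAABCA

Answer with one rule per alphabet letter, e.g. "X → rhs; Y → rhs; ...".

  step 0 ⇒ step 1: BBAA ⇒ A·A·CA·CA
    A ↦ CA
    B ↦ A
    C ↦ B  (constrained at step 1)

A->CA, B->A, C->B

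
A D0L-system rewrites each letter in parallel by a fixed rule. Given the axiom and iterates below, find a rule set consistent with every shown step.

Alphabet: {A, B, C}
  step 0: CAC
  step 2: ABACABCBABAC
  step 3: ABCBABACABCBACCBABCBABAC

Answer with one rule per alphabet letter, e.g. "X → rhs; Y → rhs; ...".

A->AB, B->CB, C->AC

  step 2 ⇒ step 3: ABACABCBABAC ⇒ AB·CB·AB·AC·AB·CB·AC·CB·AB·CB·AB·AC
    A ↦ AB
    B ↦ CB
    C ↦ AC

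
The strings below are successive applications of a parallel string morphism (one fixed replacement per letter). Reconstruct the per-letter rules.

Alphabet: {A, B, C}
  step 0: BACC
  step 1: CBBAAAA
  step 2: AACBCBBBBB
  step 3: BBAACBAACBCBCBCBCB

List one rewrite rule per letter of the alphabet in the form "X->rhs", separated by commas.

A->B, B->CB, C->AA

  step 2 ⇒ step 3: AACBCBBBBB ⇒ B·B·AA·CB·AA·CB·CB·CB·CB·CB
    A ↦ B
    B ↦ CB
    C ↦ AA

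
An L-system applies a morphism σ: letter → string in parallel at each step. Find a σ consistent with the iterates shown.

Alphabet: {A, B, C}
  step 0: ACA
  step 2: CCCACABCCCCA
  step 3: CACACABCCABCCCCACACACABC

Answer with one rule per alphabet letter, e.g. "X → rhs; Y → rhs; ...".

  step 2 ⇒ step 3: CCCACABCCCCA ⇒ CA·CA·CA·BC·CA·BC·CC·CA·CA·CA·CA·BC
    A ↦ BC
    B ↦ CC
    C ↦ CA

A->BC, B->CC, C->CA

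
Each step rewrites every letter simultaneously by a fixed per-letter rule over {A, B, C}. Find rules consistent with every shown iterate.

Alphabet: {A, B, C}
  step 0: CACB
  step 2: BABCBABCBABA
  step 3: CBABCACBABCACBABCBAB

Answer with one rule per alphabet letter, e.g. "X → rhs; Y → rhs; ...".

  step 2 ⇒ step 3: BABCBABCBABA ⇒ C·BAB·C·A·C·BAB·C·A·C·BAB·C·BAB
    A ↦ BAB
    B ↦ C
    C ↦ A

A->BAB, B->C, C->A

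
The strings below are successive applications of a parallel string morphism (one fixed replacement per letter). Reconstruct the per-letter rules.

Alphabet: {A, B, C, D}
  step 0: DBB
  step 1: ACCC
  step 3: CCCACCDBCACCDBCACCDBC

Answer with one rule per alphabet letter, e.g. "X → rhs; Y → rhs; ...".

  step 0 ⇒ step 1: DBB ⇒ AC·C·C
    B ↦ C
    D ↦ AC
    A ↦ BBB  (constrained at step 1)
    C ↦ DBC  (constrained at step 1)

A->BBB, B->C, C->DBC, D->AC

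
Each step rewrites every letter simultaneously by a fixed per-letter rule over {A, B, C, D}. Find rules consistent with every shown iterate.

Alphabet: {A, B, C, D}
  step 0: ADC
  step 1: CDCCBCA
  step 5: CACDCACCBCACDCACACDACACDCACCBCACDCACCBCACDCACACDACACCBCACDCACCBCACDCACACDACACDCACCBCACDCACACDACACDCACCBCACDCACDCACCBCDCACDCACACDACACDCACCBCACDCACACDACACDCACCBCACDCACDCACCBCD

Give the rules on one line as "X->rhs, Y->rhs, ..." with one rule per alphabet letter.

  step 0 ⇒ step 1: ADC ⇒ CD·CCB·CA
    A ↦ CD
    C ↦ CA
    D ↦ CCB
    B ↦ CDA  (constrained at step 1)

A->CD, B->CDA, C->CA, D->CCB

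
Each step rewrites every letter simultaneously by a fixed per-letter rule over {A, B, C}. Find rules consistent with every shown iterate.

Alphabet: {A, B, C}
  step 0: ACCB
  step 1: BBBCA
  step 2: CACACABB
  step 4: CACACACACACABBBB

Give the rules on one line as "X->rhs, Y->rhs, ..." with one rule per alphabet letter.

A->B, B->CA, C->B

  step 1 ⇒ step 2: BBBCA ⇒ CA·CA·CA·B·B
    A ↦ B
    B ↦ CA
    C ↦ B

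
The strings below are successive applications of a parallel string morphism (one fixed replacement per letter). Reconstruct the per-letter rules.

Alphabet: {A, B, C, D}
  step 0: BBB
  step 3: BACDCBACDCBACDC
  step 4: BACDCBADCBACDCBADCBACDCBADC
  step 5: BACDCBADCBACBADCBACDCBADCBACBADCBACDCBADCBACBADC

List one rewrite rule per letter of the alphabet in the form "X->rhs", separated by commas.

  step 4 ⇒ step 5: BACDCBADCBACDCBADCBACDCBADC ⇒ BA·C·DC·BA·DC·BA·C·BA·DC·BA·C·DC·BA·DC·BA·C·BA·DC·BA·C·DC·BA·DC·BA·C·BA·DC
    A ↦ C
    B ↦ BA
    C ↦ DC
    D ↦ BA

A->C, B->BA, C->DC, D->BA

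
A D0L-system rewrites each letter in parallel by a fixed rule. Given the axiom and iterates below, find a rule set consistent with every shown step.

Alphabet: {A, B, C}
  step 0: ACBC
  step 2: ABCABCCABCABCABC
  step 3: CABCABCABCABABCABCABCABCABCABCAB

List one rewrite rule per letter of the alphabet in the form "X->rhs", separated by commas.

  step 2 ⇒ step 3: ABCABCCABCABCABC ⇒ C·ABC·AB·C·ABC·AB·AB·C·ABC·AB·C·ABC·AB·C·ABC·AB
    A ↦ C
    B ↦ ABC
    C ↦ AB

A->C, B->ABC, C->AB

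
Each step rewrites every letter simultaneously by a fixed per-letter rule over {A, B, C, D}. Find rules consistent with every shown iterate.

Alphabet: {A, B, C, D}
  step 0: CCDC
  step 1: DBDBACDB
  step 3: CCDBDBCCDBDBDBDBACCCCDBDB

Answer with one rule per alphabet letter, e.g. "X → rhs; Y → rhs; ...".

A->CC, B->C, C->DB, D->AC

  step 0 ⇒ step 1: CCDC ⇒ DB·DB·AC·DB
    C ↦ DB
    D ↦ AC
    A ↦ CC  (constrained at step 1)
    B ↦ C  (constrained at step 1)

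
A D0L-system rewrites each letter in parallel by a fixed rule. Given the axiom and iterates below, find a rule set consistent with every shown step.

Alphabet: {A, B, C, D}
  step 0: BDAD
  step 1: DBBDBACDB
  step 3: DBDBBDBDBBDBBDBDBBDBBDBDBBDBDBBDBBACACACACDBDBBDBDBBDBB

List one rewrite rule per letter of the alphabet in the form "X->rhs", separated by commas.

A->AC, B->DBB, C->AC, D->DB

  step 0 ⇒ step 1: BDAD ⇒ DBB·DB·AC·DB
    A ↦ AC
    B ↦ DBB
    D ↦ DB
    C ↦ AC  (constrained at step 1)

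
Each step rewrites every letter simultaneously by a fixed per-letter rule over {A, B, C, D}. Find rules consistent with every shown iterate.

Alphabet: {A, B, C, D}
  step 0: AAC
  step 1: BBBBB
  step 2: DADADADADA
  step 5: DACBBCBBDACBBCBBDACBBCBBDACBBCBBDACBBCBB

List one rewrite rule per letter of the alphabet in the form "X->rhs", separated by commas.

A->BB, B->DA, C->B, D->C

  step 1 ⇒ step 2: BBBBB ⇒ DA·DA·DA·DA·DA
    B ↦ DA
  step 0 ⇒ step 1: AAC ⇒ BB·BB·B
    A ↦ BB
  step 0 ⇒ step 1: AAC ⇒ BB·BB·B
    C ↦ B
    D ↦ C  (constrained at step 2)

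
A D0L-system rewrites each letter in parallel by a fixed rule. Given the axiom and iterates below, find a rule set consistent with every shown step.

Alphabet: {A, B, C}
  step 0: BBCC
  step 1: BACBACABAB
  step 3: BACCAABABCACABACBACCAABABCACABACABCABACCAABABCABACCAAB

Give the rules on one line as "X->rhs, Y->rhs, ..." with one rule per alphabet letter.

A->CA, B->BAC, C->AB

  step 0 ⇒ step 1: BBCC ⇒ BAC·BAC·AB·AB
    B ↦ BAC
    C ↦ AB
    A ↦ CA  (constrained at step 1)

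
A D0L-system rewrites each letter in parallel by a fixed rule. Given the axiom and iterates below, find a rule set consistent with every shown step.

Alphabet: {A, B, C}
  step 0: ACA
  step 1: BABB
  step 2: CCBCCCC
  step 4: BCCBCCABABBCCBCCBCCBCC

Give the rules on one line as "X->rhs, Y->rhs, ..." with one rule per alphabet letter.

A->B, B->CC, C->AB

  step 1 ⇒ step 2: BABB ⇒ CC·B·CC·CC
    A ↦ B
    B ↦ CC
  step 0 ⇒ step 1: ACA ⇒ B·AB·B
    C ↦ AB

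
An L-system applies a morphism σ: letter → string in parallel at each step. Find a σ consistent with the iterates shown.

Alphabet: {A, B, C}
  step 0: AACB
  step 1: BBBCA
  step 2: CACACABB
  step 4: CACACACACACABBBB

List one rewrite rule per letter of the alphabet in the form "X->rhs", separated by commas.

A->B, B->CA, C->B

  step 1 ⇒ step 2: BBBCA ⇒ CA·CA·CA·B·B
    A ↦ B
    B ↦ CA
    C ↦ B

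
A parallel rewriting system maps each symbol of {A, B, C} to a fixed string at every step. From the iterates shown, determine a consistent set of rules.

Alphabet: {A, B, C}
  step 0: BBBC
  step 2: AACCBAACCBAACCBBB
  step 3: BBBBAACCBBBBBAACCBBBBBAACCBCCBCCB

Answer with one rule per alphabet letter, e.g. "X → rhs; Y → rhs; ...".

  step 2 ⇒ step 3: AACCBAACCBAACCBBB ⇒ BB·BB·A·A·CCB·BB·BB·A·A·CCB·BB·BB·A·A·CCB·CCB·CCB
    A ↦ BB
    B ↦ CCB
    C ↦ A

A->BB, B->CCB, C->A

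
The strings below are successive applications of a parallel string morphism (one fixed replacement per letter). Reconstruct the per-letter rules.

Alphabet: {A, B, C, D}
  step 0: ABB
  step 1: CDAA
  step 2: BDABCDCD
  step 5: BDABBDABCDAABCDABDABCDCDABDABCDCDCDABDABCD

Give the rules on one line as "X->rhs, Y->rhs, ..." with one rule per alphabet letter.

  step 1 ⇒ step 2: CDAA ⇒ BD·AB·CD·CD
    A ↦ CD
    C ↦ BD
    D ↦ AB
  step 0 ⇒ step 1: ABB ⇒ CD·A·A
    B ↦ A

A->CD, B->A, C->BD, D->AB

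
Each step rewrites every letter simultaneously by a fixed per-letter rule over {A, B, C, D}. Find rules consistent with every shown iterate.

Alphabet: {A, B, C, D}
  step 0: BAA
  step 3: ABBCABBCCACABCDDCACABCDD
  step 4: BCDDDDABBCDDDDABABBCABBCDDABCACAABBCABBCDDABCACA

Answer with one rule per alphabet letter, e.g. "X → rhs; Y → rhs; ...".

  step 3 ⇒ step 4: ABBCABBCCACABCDDCACABCDD ⇒ BC·DD·DD·AB·BC·DD·DD·AB·AB·BC·AB·BC·DD·AB·CA·CA·AB·BC·AB·BC·DD·AB·CA·CA
    A ↦ BC
    B ↦ DD
    C ↦ AB
    D ↦ CA

A->BC, B->DD, C->AB, D->CA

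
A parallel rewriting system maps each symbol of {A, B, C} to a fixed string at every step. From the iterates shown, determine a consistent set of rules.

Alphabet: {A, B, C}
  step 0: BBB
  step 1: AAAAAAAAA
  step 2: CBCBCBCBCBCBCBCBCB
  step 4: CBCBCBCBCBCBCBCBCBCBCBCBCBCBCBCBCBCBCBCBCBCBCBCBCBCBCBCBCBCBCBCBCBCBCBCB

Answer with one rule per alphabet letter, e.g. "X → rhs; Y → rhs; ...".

  step 1 ⇒ step 2: AAAAAAAAA ⇒ CB·CB·CB·CB·CB·CB·CB·CB·CB
    A ↦ CB
  step 0 ⇒ step 1: BBB ⇒ AAA·AAA·AAA
    B ↦ AAA
    C ↦ A  (constrained at step 2)

A->CB, B->AAA, C->A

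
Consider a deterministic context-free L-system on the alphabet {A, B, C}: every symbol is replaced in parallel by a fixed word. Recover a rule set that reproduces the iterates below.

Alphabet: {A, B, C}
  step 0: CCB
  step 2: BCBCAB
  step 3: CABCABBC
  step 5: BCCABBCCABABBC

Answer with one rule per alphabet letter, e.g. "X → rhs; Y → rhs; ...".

  step 2 ⇒ step 3: BCBCAB ⇒ C·AB·C·AB·B·C
    A ↦ B
    B ↦ C
    C ↦ AB

A->B, B->C, C->AB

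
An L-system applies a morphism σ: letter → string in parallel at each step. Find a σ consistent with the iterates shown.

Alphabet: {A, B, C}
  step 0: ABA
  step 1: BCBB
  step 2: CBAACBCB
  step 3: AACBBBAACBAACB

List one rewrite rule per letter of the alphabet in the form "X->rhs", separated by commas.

A->B, B->CB, C->AA

  step 2 ⇒ step 3: CBAACBCB ⇒ AA·CB·B·B·AA·CB·AA·CB
    A ↦ B
    B ↦ CB
    C ↦ AA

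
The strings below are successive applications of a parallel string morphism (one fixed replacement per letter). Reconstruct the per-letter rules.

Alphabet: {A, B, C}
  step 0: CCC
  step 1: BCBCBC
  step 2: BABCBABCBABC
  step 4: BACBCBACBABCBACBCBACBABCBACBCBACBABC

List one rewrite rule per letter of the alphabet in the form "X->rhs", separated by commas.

  step 1 ⇒ step 2: BCBCBC ⇒ BA·BC·BA·BC·BA·BC
    B ↦ BA
    C ↦ BC
    A ↦ C  (constrained at step 2)

A->C, B->BA, C->BC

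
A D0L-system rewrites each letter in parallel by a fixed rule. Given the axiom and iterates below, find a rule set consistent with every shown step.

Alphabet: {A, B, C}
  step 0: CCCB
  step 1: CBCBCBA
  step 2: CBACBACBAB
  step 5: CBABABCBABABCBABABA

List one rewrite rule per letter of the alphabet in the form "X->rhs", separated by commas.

  step 1 ⇒ step 2: CBCBCBA ⇒ CB·A·CB·A·CB·A·B
    A ↦ B
    B ↦ A
    C ↦ CB

A->B, B->A, C->CB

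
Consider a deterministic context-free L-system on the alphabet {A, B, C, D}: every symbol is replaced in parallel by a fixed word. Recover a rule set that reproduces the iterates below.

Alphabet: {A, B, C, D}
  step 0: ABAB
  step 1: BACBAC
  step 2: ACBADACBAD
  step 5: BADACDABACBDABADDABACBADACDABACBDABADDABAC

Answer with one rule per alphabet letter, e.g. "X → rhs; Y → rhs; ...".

  step 1 ⇒ step 2: BACBAC ⇒ AC·B·AD·AC·B·AD
    A ↦ B
    B ↦ AC
    C ↦ AD
    D ↦ DA  (constrained at step 2)

A->B, B->AC, C->AD, D->DA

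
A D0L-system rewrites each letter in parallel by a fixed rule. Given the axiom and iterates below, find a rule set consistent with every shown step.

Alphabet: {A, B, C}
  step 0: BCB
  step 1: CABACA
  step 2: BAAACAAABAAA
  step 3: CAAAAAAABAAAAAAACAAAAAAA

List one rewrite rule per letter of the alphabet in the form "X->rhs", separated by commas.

A->AA, B->CA, C->BA

  step 2 ⇒ step 3: BAAACAAABAAA ⇒ CA·AA·AA·AA·BA·AA·AA·AA·CA·AA·AA·AA
    A ↦ AA
    B ↦ CA
    C ↦ BA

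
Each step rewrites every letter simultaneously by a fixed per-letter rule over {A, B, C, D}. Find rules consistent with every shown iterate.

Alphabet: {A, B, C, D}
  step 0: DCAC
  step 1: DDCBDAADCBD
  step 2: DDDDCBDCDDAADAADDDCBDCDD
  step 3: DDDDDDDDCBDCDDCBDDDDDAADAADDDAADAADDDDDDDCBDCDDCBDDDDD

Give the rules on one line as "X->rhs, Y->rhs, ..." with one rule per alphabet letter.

A->AAD, B->C, C->CBD, D->DD

  step 2 ⇒ step 3: DDDDCBDCDDAADAADDDCBDCDD ⇒ DD·DD·DD·DD·CBD·C·DD·CBD·DD·DD·AAD·AAD·DD·AAD·AAD·DD·DD·DD·CBD·C·DD·CBD·DD·DD
    A ↦ AAD
    B ↦ C
    C ↦ CBD
    D ↦ DD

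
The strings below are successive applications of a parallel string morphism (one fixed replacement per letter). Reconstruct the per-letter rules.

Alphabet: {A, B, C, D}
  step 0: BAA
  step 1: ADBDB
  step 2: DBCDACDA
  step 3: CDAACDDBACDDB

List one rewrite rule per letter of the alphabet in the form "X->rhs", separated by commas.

A->DB, B->A, C->A, D->CD

  step 2 ⇒ step 3: DBCDACDA ⇒ CD·A·A·CD·DB·A·CD·DB
    A ↦ DB
    B ↦ A
    C ↦ A
    D ↦ CD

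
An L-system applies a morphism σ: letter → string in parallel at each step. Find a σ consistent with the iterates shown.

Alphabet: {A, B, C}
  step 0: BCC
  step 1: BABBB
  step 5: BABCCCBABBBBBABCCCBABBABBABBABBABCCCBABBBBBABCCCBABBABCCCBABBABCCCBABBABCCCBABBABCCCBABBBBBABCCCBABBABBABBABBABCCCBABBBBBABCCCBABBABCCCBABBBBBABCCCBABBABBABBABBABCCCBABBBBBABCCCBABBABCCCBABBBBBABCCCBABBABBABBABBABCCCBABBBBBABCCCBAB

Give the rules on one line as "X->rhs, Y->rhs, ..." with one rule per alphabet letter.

  step 0 ⇒ step 1: BCC ⇒ BAB·B·B
    B ↦ BAB
    C ↦ B
    A ↦ CCC  (constrained at step 1)

A->CCC, B->BAB, C->B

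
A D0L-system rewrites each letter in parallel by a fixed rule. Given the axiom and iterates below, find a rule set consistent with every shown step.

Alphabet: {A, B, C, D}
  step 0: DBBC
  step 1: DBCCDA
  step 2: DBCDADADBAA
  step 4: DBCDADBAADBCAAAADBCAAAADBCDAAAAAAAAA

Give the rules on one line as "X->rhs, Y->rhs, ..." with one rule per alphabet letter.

A->AA, B->C, C->DA, D->DB

  step 1 ⇒ step 2: DBCCDA ⇒ DB·C·DA·DA·DB·AA
    A ↦ AA
    B ↦ C
    C ↦ DA
    D ↦ DB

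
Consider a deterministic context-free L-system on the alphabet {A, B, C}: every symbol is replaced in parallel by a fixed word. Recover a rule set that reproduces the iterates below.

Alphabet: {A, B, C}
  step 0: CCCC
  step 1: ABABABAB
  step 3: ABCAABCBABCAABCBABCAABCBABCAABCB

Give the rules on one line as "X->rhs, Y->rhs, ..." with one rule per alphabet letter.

  step 0 ⇒ step 1: CCCC ⇒ AB·AB·AB·AB
    C ↦ AB
    A ↦ CA  (constrained at step 1)
    B ↦ CB  (constrained at step 1)

A->CA, B->CB, C->AB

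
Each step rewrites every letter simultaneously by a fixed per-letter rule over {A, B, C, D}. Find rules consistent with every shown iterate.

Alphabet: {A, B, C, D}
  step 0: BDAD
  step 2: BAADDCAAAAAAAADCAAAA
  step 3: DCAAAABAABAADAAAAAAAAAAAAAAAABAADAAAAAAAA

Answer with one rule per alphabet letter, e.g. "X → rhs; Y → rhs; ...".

A->AA, B->DC, C->D, D->BAA

  step 2 ⇒ step 3: BAADDCAAAAAAAADCAAAA ⇒ DC·AA·AA·BAA·BAA·D·AA·AA·AA·AA·AA·AA·AA·AA·BAA·D·AA·AA·AA·AA
    A ↦ AA
    B ↦ DC
    C ↦ D
    D ↦ BAA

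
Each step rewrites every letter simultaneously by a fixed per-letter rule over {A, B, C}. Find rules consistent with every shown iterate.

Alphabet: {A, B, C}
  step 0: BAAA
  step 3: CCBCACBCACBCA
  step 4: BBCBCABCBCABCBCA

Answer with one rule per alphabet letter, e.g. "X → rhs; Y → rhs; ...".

  step 3 ⇒ step 4: CCBCACBCACBCA ⇒ B·B·C·B·CA·B·C·B·CA·B·C·B·CA
    A ↦ CA
    B ↦ C
    C ↦ B

A->CA, B->C, C->B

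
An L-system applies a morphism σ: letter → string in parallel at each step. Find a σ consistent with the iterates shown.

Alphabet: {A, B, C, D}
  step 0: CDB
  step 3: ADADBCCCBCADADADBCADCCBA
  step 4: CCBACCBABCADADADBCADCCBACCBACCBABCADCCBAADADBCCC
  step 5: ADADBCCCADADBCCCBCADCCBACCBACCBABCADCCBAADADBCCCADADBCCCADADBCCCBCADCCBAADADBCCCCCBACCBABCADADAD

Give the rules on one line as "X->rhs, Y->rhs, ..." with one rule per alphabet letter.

A->CC, B->BC, C->AD, D->BA

  step 4 ⇒ step 5: CCBACCBABCADADADBCADCCBACCBACCBABCADCCBAADADBCCC ⇒ AD·AD·BC·CC·AD·AD·BC·CC·BC·AD·CC·BA·CC·BA·CC·BA·BC·AD·CC·BA·AD·AD·BC·CC·AD·AD·BC·CC·AD·AD·BC·CC·BC·AD·CC·BA·AD·AD·BC·CC·CC·BA·CC·BA·BC·AD·AD·AD
    A ↦ CC
    B ↦ BC
    C ↦ AD
    D ↦ BA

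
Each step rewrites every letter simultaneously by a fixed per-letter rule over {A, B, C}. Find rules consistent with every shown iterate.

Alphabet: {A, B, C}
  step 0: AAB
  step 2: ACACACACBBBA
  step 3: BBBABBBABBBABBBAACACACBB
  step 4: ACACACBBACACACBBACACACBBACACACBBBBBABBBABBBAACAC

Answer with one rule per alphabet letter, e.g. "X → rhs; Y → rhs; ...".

A->BB, B->AC, C->BA

  step 3 ⇒ step 4: BBBABBBABBBABBBAACACACBB ⇒ AC·AC·AC·BB·AC·AC·AC·BB·AC·AC·AC·BB·AC·AC·AC·BB·BB·BA·BB·BA·BB·BA·AC·AC
    A ↦ BB
    B ↦ AC
    C ↦ BA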